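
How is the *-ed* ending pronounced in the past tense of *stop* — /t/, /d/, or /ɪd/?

The stem *stop* ends in a voiceless consonant other than /t/.
The -ed suffix is realized as /ɪd/ after /t, d/; as /t/ after other voiceless consonants; and as /d/ after other voiced sounds.
So -ed on *stop* is pronounced /t/.

/t/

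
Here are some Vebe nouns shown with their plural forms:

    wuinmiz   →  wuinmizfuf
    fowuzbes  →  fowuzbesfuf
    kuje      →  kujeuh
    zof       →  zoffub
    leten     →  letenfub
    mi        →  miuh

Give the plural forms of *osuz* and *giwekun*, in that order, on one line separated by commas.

osuzfuf, giwekunfub

The suffix is conditioned by the final sound: -fuf when the stem ends in a sibilant (*wuinmiz*, *fowuzbes*); -fub when the stem ends in a non-sibilant consonant (*zof*, *leten*); -uh when the stem ends in a vowel (*kuje*, *mi*).
The final sound of *osuz* is /z/, which is a sibilant, so the suffix is -fuf, giving *osuzfuf*.
*giwekun* — final sound /n/ (a non-sibilant consonant) → -fub → *giwekunfub*.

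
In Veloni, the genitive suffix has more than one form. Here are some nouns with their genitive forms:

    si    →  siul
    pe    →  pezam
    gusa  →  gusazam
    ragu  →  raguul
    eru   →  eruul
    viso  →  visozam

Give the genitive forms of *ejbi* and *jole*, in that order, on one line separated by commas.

ejbiul, jolezam

The suffix is conditioned by the last vowel: -ul when the last vowel of the stem is a high vowel (*si*, *ragu*, *eru*); -zam when the last vowel of the stem is a non-high vowel (*pe*, *gusa*, *viso*).
*ejbi* — last vowel /i/ (a high vowel) → -ul → *ejbiul*.
The last vowel of *jole* is /e/, which is a non-high vowel, so the suffix is -zam, giving *jolezam*.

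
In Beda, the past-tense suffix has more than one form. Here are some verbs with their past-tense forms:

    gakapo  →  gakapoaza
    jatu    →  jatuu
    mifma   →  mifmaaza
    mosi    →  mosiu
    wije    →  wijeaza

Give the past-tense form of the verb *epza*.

The alternation tracks the last vowel of the stem — -u when the last vowel of the stem is a high vowel (*jatu*, *mosi*); -aza when the last vowel of the stem is a non-high vowel (*gakapo*, *mifma*, *wije*).
*epza*: last vowel = /a/, a non-high vowel → -aza → *epzaaza*.

epzaaza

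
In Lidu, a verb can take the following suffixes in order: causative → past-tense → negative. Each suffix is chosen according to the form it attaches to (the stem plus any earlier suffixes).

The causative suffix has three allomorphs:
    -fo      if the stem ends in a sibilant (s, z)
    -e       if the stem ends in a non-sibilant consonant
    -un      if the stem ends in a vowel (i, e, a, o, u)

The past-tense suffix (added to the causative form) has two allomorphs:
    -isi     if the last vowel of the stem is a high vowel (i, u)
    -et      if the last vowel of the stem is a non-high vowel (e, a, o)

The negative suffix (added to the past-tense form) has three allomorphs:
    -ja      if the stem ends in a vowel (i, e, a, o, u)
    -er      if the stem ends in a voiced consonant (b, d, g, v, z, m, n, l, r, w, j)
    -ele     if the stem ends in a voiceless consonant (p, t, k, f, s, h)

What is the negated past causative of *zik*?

zikeetele

Since the final sound of *zik* is /k/ (a non-sibilant consonant), it takes -e, giving *zike*.
Since the last vowel of the causative form *zike* is /e/ (a non-high vowel), it takes -et, giving *zikeet*.
The past-tense form *zikeet*: final sound = /t/, a voiceless consonant → -ele → *zikeetele*.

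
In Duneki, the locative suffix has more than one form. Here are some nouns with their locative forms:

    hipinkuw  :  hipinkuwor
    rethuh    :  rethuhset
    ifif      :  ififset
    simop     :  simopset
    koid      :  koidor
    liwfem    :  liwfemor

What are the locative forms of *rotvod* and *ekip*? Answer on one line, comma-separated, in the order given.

rotvodor, ekipset

Looking at the final consonant of each stem: -set when the stem ends in a voiceless consonant (*rethuh*, *ifif*, *simop*); -or when the stem ends in a voiced consonant (*hipinkuw*, *koid*, *liwfem*).
Since the final consonant of *rotvod* is /d/ (voiced), it takes -or, giving *rotvodor*.
*ekip* — final consonant /p/ (voiceless) → -set → *ekipset*.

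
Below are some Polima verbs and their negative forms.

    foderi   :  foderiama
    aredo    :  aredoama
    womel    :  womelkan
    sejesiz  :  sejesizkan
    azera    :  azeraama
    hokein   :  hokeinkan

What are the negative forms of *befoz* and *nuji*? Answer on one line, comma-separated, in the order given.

The pattern is consonant vs. vowel: -kan when the stem ends in a consonant (*womel*, *sejesiz*, *hokein*); -ama when the stem ends in a vowel (*foderi*, *aredo*, *azera*).
The final sound of *befoz* is /z/, which is a consonant, so the suffix is -kan, giving *befozkan*.
Since the final sound of *nuji* is /i/ (a vowel), it takes -ama, giving *nujiama*.

befozkan, nujiama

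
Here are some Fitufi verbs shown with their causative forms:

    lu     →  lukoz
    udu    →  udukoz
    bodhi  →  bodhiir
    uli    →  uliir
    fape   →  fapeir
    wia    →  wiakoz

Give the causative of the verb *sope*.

Looking at the last vowel of each stem: -ir when the last vowel of the stem is a front vowel (*bodhi*, *uli*, *fape*); -koz when the last vowel of the stem is a back vowel (*lu*, *udu*, *wia*).
*sope*: last vowel = /e/, a front vowel → -ir → *sopeir*.

sopeir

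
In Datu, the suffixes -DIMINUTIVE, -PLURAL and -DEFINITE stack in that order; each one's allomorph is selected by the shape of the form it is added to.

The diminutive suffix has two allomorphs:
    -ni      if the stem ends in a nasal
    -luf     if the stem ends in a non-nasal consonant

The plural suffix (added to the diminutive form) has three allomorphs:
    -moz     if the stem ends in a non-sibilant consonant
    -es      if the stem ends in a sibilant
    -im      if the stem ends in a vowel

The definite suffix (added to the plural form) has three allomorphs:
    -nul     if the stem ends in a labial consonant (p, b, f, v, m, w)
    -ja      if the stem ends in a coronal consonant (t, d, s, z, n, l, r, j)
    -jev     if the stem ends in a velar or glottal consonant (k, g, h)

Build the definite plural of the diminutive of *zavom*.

zavomniimnul

The final consonant of *zavom* is /m/, which is a nasal, so the diminutive suffix is -ni, giving *zavomni*.
The diminutive form *zavomni* — final sound /i/ (a vowel) → -im → *zavomniim*.
The final consonant of the plural form *zavomniim* is /m/, which is labial, so the definite suffix is -nul, giving *zavomniimnul*.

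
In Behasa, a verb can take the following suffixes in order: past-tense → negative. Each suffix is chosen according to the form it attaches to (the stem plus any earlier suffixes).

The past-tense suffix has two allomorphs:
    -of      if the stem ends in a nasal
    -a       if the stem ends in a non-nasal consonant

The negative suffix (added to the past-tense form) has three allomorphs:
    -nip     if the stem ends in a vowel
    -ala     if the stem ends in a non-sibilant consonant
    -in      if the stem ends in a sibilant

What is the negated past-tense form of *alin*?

alinofala

Since the final consonant of *alin* is /n/ (a nasal), it takes -of, giving *alinof*.
The final sound of the past-tense form *alinof* is /f/, which is a non-sibilant consonant, so the negative suffix is -ala, giving *alinofala*.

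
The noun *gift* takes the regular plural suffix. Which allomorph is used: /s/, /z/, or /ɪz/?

The stem *gift* ends in a voiceless non-sibilant consonant.
The plural suffix surfaces as /ɪz/ after sibilants, /s/ after other voiceless consonants, and /z/ after other voiced sounds.
So the plural -s on *gift* is pronounced /s/.

/s/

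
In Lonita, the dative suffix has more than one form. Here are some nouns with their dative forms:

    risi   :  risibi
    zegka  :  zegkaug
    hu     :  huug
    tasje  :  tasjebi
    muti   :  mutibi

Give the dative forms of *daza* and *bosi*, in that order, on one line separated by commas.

The alternation tracks the last vowel of the stem — -bi when the last vowel of the stem is a front vowel (*risi*, *tasje*, *muti*); -ug when the last vowel of the stem is a back vowel (*zegka*, *hu*).
*daza*: last vowel = /a/, a back vowel → -ug → *dazaug*.
*bosi* — last vowel /i/ (a front vowel) → -bi → *bosibi*.

dazaug, bosibi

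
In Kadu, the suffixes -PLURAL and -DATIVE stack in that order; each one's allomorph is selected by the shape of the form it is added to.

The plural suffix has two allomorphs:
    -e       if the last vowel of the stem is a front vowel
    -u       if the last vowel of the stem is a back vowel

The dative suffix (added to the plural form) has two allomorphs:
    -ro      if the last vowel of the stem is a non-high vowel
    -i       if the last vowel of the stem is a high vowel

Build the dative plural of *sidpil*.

*sidpil* — last vowel /i/ (a front vowel) → -e → *sidpile*.
Since the last vowel of the plural form *sidpile* is /e/ (a non-high vowel), it takes -ro, giving *sidpilero*.

sidpilero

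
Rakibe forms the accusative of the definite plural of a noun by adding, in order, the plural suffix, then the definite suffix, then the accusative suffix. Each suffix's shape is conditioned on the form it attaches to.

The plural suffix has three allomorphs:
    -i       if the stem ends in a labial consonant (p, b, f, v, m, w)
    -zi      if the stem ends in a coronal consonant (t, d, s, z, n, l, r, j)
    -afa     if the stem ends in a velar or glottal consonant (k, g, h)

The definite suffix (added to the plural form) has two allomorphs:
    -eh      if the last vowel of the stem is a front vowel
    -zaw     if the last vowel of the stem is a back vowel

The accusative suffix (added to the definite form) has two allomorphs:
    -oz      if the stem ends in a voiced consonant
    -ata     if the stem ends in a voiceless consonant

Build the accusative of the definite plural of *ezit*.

ezitziehata

*ezit*: final consonant = /t/, coronal → -zi → *ezitzi*.
Since the last vowel of the plural form *ezitzi* is /i/ (a front vowel), it takes -eh, giving *ezitzieh*.
Since the final consonant of the definite form *ezitzieh* is /h/ (voiceless), it takes -ata, giving *ezitziehata*.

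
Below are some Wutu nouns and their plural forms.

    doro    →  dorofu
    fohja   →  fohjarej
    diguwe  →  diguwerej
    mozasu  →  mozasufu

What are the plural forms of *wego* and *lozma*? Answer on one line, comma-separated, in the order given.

The alternation tracks the last vowel of the stem — -fu when the last vowel of the stem is a rounded vowel (*doro*, *mozasu*); -rej when the last vowel of the stem is an unrounded vowel (*fohja*, *diguwe*).
*wego* — last vowel /o/ (a rounded vowel) → -fu → *wegofu*.
Since the last vowel of *lozma* is /a/ (an unrounded vowel), it takes -rej, giving *lozmarej*.

wegofu, lozmarej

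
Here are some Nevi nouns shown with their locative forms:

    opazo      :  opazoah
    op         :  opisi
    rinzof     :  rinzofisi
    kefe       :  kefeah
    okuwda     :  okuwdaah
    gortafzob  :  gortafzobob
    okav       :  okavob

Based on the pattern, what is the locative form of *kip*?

Looking at the final sound of each stem: -isi when the stem ends in a voiceless consonant (*op*, *rinzof*); -ob when the stem ends in a voiced consonant (*gortafzob*, *okav*); -ah when the stem ends in a vowel (*opazo*, *kefe*, *okuwda*).
The final sound of *kip* is /p/, which is a voiceless consonant, so the suffix is -isi, giving *kipisi*.

kipisi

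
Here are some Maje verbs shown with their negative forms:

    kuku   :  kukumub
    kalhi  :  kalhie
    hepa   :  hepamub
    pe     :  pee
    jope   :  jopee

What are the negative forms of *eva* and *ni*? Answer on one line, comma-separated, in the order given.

evamub, nie

The pattern is front/back vowel harmony: -e when the last vowel of the stem is a front vowel (*kalhi*, *pe*, *jope*); -mub when the last vowel of the stem is a back vowel (*kuku*, *hepa*).
*eva* — last vowel /a/ (a back vowel) → -mub → *evamub*.
*ni* — last vowel /i/ (a front vowel) → -e → *nie*.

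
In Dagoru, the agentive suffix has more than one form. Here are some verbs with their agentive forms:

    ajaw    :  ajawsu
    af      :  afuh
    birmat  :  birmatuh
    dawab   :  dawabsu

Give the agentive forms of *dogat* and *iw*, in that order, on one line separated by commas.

dogatuh, iwsu

The suffix is conditioned by the final consonant: -uh when the stem ends in a voiceless consonant (*af*, *birmat*); -su when the stem ends in a voiced consonant (*ajaw*, *dawab*).
Since the final consonant of *dogat* is /t/ (voiceless), it takes -uh, giving *dogatuh*.
The final consonant of *iw* is /w/, which is voiced, so the suffix is -su, giving *iwsu*.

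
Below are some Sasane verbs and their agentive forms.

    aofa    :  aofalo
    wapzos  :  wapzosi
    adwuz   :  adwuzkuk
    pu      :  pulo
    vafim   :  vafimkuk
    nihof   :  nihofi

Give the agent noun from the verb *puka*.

Looking at the final sound of each stem: -i when the stem ends in a voiceless consonant (*wapzos*, *nihof*); -kuk when the stem ends in a voiced consonant (*adwuz*, *vafim*); -lo when the stem ends in a vowel (*aofa*, *pu*).
The final sound of *puka* is /a/, which is a vowel, so the suffix is -lo, giving *pukalo*.

pukalo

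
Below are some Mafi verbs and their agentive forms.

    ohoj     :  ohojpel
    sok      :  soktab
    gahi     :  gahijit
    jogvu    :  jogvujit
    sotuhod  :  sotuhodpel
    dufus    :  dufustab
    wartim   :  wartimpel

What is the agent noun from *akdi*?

Looking at the final sound of each stem: -tab when the stem ends in a voiceless consonant (*sok*, *dufus*); -pel when the stem ends in a voiced consonant (*ohoj*, *sotuhod*, *wartim*); -jit when the stem ends in a vowel (*gahi*, *jogvu*).
The final sound of *akdi* is /i/, which is a vowel, so the suffix is -jit, giving *akdijit*.

akdijit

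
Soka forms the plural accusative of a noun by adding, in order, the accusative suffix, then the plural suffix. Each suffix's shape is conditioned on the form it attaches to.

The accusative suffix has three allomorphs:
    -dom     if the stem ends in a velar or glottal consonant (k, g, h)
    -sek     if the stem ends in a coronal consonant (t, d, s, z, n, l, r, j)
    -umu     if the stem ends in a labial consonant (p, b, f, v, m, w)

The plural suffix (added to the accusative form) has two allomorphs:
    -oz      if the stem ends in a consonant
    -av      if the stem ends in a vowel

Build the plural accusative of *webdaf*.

Since the final consonant of *webdaf* is /f/ (labial), it takes -umu, giving *webdafumu*.
The final sound of the accusative form *webdafumu* is /u/, which is a vowel, so the plural suffix is -av, giving *webdafumuav*.

webdafumuav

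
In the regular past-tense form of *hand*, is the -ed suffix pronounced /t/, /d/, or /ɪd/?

/ɪd/

The stem *hand* ends in /t/ or /d/.
The -ed suffix is realized as /ɪd/ after /t, d/; as /t/ after other voiceless consonants; and as /d/ after other voiced sounds.
So -ed on *hand* is pronounced /ɪd/.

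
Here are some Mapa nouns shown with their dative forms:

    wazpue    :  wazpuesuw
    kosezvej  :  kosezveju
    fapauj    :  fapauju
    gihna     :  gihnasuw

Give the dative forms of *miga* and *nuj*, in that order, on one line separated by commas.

migasuw, nuju

The suffix is conditioned by the final sound: -u when the stem ends in a consonant (*kosezvej*, *fapauj*); -suw when the stem ends in a vowel (*wazpue*, *gihna*).
*miga*: final sound = /a/, a vowel → -suw → *migasuw*.
Since the final sound of *nuj* is /j/ (a consonant), it takes -u, giving *nuju*.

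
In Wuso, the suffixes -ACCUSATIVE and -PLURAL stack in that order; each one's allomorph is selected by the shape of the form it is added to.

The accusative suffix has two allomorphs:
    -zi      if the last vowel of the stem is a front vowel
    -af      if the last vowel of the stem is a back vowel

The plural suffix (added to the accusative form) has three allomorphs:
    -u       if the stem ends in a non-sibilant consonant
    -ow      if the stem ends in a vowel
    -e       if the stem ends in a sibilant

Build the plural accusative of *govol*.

*govol*: last vowel = /o/, a back vowel → -af → *govolaf*.
The final sound of the accusative form *govolaf* is /f/, which is a non-sibilant consonant, so the plural suffix is -u, giving *govolafu*.

govolafu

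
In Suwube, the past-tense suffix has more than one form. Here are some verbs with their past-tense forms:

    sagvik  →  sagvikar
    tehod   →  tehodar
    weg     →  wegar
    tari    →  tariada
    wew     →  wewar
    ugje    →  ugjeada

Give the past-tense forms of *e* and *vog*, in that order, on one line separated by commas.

eada, vogar

Looking at the final sound of each stem: -ar when the stem ends in a consonant (*sagvik*, *tehod*, *weg*, *wew*); -ada when the stem ends in a vowel (*tari*, *ugje*).
*e* — final sound /e/ (a vowel) → -ada → *eada*.
Since the final sound of *vog* is /g/ (a consonant), it takes -ar, giving *vogar*.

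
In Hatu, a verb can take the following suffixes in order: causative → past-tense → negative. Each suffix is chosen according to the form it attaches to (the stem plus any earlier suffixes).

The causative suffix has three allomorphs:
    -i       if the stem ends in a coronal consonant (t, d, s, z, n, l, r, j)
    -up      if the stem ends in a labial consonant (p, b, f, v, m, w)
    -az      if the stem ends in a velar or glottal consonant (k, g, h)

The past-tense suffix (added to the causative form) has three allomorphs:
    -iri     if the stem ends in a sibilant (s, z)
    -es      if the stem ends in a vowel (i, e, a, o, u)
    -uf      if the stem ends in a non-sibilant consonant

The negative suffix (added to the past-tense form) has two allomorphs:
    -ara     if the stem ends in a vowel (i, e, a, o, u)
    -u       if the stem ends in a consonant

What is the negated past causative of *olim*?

*olim* — final consonant /m/ (labial) → -up → *olimup*.
The causative form *olimup* — final sound /p/ (a non-sibilant consonant) → -uf → *olimupuf*.
The past-tense form *olimupuf*: final sound = /f/, a consonant → -u → *olimupufu*.

olimupufu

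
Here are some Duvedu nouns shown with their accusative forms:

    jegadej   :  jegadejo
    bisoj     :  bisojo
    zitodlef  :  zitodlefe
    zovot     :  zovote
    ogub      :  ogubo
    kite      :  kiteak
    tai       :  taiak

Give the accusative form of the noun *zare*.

The suffix is conditioned by the final sound: -e when the stem ends in a voiceless consonant (*zitodlef*, *zovot*); -o when the stem ends in a voiced consonant (*jegadej*, *bisoj*, *ogub*); -ak when the stem ends in a vowel (*kite*, *tai*).
*zare*: final sound = /e/, a vowel → -ak → *zareak*.

zareak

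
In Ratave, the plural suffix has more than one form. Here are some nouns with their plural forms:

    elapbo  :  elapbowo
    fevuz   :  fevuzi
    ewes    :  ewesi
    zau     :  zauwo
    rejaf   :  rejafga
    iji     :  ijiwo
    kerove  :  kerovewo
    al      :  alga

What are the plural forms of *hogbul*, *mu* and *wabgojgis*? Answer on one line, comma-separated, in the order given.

hogbulga, muwo, wabgojgisi

The alternation tracks the final sound of the stem — -i when the stem ends in a sibilant (*fevuz*, *ewes*); -ga when the stem ends in a non-sibilant consonant (*rejaf*, *al*); -wo when the stem ends in a vowel (*elapbo*, *zau*, *iji*, *kerove*).
Since the final sound of *hogbul* is /l/ (a non-sibilant consonant), it takes -ga, giving *hogbulga*.
Since the final sound of *mu* is /u/ (a vowel), it takes -wo, giving *muwo*.
The final sound of *wabgojgis* is /s/, which is a sibilant, so the suffix is -i, giving *wabgojgisi*.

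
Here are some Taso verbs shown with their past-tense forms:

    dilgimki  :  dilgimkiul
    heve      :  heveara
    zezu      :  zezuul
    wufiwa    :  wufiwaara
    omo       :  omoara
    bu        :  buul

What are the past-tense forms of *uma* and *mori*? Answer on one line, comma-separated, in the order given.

umaara, moriul

The suffix is conditioned by the last vowel: -ul when the last vowel of the stem is a high vowel (*dilgimki*, *zezu*, *bu*); -ara when the last vowel of the stem is a non-high vowel (*heve*, *wufiwa*, *omo*).
The last vowel of *uma* is /a/, which is a non-high vowel, so the suffix is -ara, giving *umaara*.
The last vowel of *mori* is /i/, which is a high vowel, so the suffix is -ul, giving *moriul*.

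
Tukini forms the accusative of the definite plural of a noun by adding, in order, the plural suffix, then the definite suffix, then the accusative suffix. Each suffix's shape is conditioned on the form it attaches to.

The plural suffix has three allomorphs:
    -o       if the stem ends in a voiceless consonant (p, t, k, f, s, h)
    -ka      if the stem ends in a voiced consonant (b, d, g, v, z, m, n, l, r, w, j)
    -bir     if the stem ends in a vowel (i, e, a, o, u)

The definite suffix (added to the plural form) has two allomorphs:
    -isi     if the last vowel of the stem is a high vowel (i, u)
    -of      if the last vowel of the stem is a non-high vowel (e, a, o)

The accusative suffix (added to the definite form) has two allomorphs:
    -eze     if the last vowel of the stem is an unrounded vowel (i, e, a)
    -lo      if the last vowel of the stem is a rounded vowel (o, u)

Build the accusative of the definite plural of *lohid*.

*lohid*: final sound = /d/, a voiced consonant → -ka → *lohidka*.
The last vowel of the plural form *lohidka* is /a/, which is a non-high vowel, so the definite suffix is -of, giving *lohidkaof*.
The definite form *lohidkaof* — last vowel /o/ (a rounded vowel) → -lo → *lohidkaoflo*.

lohidkaoflo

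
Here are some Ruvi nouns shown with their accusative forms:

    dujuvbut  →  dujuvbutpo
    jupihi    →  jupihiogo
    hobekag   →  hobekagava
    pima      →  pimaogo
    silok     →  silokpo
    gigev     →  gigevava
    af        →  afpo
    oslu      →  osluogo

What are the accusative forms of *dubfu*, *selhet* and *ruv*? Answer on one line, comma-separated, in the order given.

dubfuogo, selhetpo, ruvava

The suffix is conditioned by the final sound: -po when the stem ends in a voiceless consonant (*dujuvbut*, *silok*, *af*); -ava when the stem ends in a voiced consonant (*hobekag*, *gigev*); -ogo when the stem ends in a vowel (*jupihi*, *pima*, *oslu*).
The final sound of *dubfu* is /u/, which is a vowel, so the suffix is -ogo, giving *dubfuogo*.
*selhet* — final sound /t/ (a voiceless consonant) → -po → *selhetpo*.
The final sound of *ruv* is /v/, which is a voiced consonant, so the suffix is -ava, giving *ruvava*.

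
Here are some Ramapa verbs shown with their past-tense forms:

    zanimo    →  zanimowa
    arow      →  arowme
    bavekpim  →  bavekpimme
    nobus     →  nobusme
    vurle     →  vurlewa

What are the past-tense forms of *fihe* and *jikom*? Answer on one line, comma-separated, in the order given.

Looking at the final sound of each stem: -me when the stem ends in a consonant (*arow*, *bavekpim*, *nobus*); -wa when the stem ends in a vowel (*zanimo*, *vurle*).
Since the final sound of *fihe* is /e/ (a vowel), it takes -wa, giving *fihewa*.
*jikom*: final sound = /m/, a consonant → -me → *jikomme*.

fihewa, jikomme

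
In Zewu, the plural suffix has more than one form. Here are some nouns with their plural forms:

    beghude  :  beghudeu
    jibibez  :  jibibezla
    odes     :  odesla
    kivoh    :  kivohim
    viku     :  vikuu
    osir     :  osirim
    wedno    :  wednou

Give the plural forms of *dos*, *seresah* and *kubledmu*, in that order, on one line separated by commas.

The alternation tracks the final sound of the stem — -la when the stem ends in a sibilant (*jibibez*, *odes*); -im when the stem ends in a non-sibilant consonant (*kivoh*, *osir*); -u when the stem ends in a vowel (*beghude*, *viku*, *wedno*).
Since the final sound of *dos* is /s/ (a sibilant), it takes -la, giving *dosla*.
*seresah*: final sound = /h/, a non-sibilant consonant → -im → *seresahim*.
The final sound of *kubledmu* is /u/, which is a vowel, so the suffix is -u, giving *kubledmuu*.

dosla, seresahim, kubledmuu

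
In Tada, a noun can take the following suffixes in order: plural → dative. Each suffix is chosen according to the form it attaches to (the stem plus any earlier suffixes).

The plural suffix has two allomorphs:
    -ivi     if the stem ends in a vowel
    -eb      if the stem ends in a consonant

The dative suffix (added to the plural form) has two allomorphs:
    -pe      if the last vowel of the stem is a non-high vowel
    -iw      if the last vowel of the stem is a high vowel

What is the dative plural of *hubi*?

hubiiviiw

Since the final sound of *hubi* is /i/ (a vowel), it takes -ivi, giving *hubiivi*.
The last vowel of the plural form *hubiivi* is /i/, which is a high vowel, so the dative suffix is -iw, giving *hubiiviiw*.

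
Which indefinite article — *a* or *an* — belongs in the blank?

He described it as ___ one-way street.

a

The indefinite article is chosen by the initial *sound* of the following word, not its spelling.
*one-way* begins with the sound /wʌ/ (*one* pronounced /wʌn/) — a consonant sound.
So the article is *a*: He described it as a one-way street.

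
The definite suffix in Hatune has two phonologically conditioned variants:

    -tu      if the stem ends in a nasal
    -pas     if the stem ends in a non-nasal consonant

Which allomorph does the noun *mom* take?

-tu

The final consonant of *mom* is /m/, which is a nasal, so the suffix is -tu.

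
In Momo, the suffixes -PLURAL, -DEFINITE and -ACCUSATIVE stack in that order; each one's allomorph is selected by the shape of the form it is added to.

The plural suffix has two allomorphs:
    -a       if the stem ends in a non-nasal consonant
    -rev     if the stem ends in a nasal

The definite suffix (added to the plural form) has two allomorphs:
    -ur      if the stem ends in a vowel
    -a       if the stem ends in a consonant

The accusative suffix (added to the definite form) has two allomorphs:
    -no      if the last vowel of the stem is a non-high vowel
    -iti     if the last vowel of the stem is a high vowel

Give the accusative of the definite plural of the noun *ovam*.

*ovam*: final consonant = /m/, a nasal → -rev → *ovamrev*.
The final sound of the plural form *ovamrev* is /v/, which is a consonant, so the definite suffix is -a, giving *ovamreva*.
The last vowel of the definite form *ovamreva* is /a/, which is a non-high vowel, so the accusative suffix is -no, giving *ovamrevano*.

ovamrevano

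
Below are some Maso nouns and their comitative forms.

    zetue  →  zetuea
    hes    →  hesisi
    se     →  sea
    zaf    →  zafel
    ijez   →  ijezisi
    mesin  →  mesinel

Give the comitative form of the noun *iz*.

izisi

The alternation tracks the final sound of the stem — -isi when the stem ends in a sibilant (*hes*, *ijez*); -el when the stem ends in a non-sibilant consonant (*zaf*, *mesin*); -a when the stem ends in a vowel (*zetue*, *se*).
The final sound of *iz* is /z/, which is a sibilant, so the suffix is -isi, giving *izisi*.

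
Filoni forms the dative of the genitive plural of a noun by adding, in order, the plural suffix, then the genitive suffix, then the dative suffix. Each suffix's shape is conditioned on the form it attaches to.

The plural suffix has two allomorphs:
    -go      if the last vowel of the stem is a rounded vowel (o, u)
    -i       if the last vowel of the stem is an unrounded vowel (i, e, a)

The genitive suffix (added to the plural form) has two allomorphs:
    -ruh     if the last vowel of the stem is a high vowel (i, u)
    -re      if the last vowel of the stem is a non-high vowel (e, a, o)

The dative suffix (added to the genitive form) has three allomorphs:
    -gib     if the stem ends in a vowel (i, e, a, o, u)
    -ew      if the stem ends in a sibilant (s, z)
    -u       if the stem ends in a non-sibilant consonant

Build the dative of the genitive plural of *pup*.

The last vowel of *pup* is /u/, which is a rounded vowel, so the plural suffix is -go, giving *pupgo*.
Since the last vowel of the plural form *pupgo* is /o/ (a non-high vowel), it takes -re, giving *pupgore*.
The genitive form *pupgore* — final sound /e/ (a vowel) → -gib → *pupgoregib*.

pupgoregib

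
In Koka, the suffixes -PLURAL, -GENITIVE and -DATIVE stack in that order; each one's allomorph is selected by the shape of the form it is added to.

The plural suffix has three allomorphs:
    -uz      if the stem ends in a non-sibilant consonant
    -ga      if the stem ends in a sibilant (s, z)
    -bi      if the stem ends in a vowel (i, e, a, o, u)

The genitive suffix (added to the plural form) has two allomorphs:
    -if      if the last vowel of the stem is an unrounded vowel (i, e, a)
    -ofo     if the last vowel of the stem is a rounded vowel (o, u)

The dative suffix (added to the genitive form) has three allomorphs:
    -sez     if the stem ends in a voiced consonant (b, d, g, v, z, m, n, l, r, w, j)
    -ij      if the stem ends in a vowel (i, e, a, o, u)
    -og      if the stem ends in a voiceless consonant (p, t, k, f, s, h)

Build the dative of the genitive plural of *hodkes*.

*hodkes* — final sound /s/ (a sibilant) → -ga → *hodkesga*.
The plural form *hodkesga* — last vowel /a/ (an unrounded vowel) → -if → *hodkesgaif*.
The genitive form *hodkesgaif* — final sound /f/ (a voiceless consonant) → -og → *hodkesgaifog*.

hodkesgaifog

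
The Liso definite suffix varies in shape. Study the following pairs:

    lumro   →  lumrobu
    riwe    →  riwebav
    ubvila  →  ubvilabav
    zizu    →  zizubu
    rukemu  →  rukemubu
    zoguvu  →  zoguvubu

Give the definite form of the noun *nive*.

The suffix is conditioned by the last vowel: -bu when the last vowel of the stem is a rounded vowel (*lumro*, *zizu*, *rukemu*, *zoguvu*); -bav when the last vowel of the stem is an unrounded vowel (*riwe*, *ubvila*).
Since the last vowel of *nive* is /e/ (an unrounded vowel), it takes -bav, giving *nivebav*.

nivebav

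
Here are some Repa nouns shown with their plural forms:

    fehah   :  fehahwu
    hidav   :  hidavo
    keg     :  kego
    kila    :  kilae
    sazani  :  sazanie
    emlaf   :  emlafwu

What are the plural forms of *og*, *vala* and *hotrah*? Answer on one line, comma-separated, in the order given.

Looking at the final sound of each stem: -wu when the stem ends in a voiceless consonant (*fehah*, *emlaf*); -o when the stem ends in a voiced consonant (*hidav*, *keg*); -e when the stem ends in a vowel (*kila*, *sazani*).
Since the final sound of *og* is /g/ (a voiced consonant), it takes -o, giving *ogo*.
*vala*: final sound = /a/, a vowel → -e → *valae*.
Since the final sound of *hotrah* is /h/ (a voiceless consonant), it takes -wu, giving *hotrahwu*.

ogo, valae, hotrahwu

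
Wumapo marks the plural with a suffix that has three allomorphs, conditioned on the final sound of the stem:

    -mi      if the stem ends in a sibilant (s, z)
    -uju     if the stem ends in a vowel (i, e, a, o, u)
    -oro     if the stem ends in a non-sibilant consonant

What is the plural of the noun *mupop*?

*mupop* — final sound /p/ (a non-sibilant consonant) → -oro → *mupoporo*.

mupoporo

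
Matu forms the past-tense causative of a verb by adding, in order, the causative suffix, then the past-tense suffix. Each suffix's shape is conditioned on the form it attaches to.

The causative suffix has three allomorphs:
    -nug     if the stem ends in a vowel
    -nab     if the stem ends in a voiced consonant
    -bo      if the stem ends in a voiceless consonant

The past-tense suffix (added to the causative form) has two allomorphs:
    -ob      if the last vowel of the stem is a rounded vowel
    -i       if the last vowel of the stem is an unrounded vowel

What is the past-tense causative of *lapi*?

*lapi*: final sound = /i/, a vowel → -nug → *lapinug*.
The last vowel of the causative form *lapinug* is /u/, which is a rounded vowel, so the past-tense suffix is -ob, giving *lapinugob*.

lapinugob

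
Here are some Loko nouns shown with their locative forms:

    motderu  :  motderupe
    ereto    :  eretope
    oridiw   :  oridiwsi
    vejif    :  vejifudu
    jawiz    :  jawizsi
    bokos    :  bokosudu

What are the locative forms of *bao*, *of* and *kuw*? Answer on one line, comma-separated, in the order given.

The pattern is voicing of the final sound: -udu when the stem ends in a voiceless consonant (*vejif*, *bokos*); -si when the stem ends in a voiced consonant (*oridiw*, *jawiz*); -pe when the stem ends in a vowel (*motderu*, *ereto*).
*bao*: final sound = /o/, a vowel → -pe → *baope*.
*of* — final sound /f/ (a voiceless consonant) → -udu → *ofudu*.
The final sound of *kuw* is /w/, which is a voiced consonant, so the suffix is -si, giving *kuwsi*.

baope, ofudu, kuwsi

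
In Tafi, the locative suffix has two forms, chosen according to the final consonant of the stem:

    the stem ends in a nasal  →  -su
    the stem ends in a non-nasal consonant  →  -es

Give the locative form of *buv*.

*buv*: final consonant = /v/, non-nasal → -es → *buves*.

buves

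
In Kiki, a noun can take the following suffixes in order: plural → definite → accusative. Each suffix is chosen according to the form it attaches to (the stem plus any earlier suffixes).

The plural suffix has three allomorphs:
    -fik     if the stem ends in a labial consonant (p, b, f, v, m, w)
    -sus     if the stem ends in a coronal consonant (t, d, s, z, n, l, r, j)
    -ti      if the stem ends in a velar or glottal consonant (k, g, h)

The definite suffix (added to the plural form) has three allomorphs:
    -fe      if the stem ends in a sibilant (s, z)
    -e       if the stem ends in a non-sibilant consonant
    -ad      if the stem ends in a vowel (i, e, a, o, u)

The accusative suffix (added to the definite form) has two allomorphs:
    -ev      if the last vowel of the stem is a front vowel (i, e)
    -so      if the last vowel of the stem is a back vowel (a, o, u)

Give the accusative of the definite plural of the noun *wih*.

wihtiadso

Since the final consonant of *wih* is /h/ (velar/glottal), it takes -ti, giving *wihti*.
The plural form *wihti* — final sound /i/ (a vowel) → -ad → *wihtiad*.
The last vowel of the definite form *wihtiad* is /a/, which is a back vowel, so the accusative suffix is -so, giving *wihtiadso*.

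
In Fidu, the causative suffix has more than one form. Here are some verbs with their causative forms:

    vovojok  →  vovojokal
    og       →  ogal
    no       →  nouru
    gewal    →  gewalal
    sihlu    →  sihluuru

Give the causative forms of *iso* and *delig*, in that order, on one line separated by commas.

isouru, deligal

The alternation tracks the final sound of the stem — -al when the stem ends in a consonant (*vovojok*, *og*, *gewal*); -uru when the stem ends in a vowel (*no*, *sihlu*).
*iso*: final sound = /o/, a vowel → -uru → *isouru*.
Since the final sound of *delig* is /g/ (a consonant), it takes -al, giving *deligal*.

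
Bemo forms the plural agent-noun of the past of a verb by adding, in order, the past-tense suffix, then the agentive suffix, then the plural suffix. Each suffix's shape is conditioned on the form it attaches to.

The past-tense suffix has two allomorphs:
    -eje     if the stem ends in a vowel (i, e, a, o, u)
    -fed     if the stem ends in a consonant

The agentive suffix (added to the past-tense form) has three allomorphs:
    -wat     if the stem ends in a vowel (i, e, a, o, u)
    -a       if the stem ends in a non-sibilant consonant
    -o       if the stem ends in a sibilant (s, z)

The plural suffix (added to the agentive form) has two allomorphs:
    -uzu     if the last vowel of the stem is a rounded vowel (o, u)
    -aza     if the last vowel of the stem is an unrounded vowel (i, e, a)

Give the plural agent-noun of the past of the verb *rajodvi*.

rajodviejewataza

Since the final sound of *rajodvi* is /i/ (a vowel), it takes -eje, giving *rajodvieje*.
The past-tense form *rajodvieje* — final sound /e/ (a vowel) → -wat → *rajodviejewat*.
Since the last vowel of the agentive form *rajodviejewat* is /a/ (an unrounded vowel), it takes -aza, giving *rajodviejewataza*.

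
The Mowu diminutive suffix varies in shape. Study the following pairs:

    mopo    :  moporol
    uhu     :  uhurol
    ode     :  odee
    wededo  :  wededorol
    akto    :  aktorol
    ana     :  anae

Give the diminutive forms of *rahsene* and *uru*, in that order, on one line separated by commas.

The pattern is rounding harmony: -rol when the last vowel of the stem is a rounded vowel (*mopo*, *uhu*, *wededo*, *akto*); -e when the last vowel of the stem is an unrounded vowel (*ode*, *ana*).
*rahsene* — last vowel /e/ (an unrounded vowel) → -e → *rahsenee*.
The last vowel of *uru* is /u/, which is a rounded vowel, so the suffix is -rol, giving *ururol*.

rahsenee, ururol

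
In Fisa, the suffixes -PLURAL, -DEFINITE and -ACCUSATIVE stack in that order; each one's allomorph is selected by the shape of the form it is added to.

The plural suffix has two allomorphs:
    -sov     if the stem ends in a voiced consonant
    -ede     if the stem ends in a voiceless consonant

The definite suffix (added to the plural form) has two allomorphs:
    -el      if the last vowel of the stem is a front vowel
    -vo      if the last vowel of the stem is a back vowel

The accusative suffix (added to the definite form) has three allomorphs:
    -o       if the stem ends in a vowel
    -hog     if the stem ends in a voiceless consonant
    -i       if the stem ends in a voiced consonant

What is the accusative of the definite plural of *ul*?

ulsovvoo

*ul* — final consonant /l/ (voiced) → -sov → *ulsov*.
The plural form *ulsov*: last vowel = /o/, a back vowel → -vo → *ulsovvo*.
Since the final sound of the definite form *ulsovvo* is /o/ (a vowel), it takes -o, giving *ulsovvoo*.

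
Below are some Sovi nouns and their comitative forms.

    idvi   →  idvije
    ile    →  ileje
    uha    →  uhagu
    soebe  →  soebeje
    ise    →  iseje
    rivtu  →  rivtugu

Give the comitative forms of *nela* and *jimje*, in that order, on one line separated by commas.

nelagu, jimjeje

The pattern is front/back vowel harmony: -je when the last vowel of the stem is a front vowel (*idvi*, *ile*, *soebe*, *ise*); -gu when the last vowel of the stem is a back vowel (*uha*, *rivtu*).
*nela* — last vowel /a/ (a back vowel) → -gu → *nelagu*.
*jimje* — last vowel /e/ (a front vowel) → -je → *jimjeje*.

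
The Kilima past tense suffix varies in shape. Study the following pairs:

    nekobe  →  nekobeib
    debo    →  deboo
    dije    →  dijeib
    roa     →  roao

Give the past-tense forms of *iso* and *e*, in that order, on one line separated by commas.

isoo, eib

The suffix is conditioned by the last vowel: -ib when the last vowel of the stem is a front vowel (*nekobe*, *dije*); -o when the last vowel of the stem is a back vowel (*debo*, *roa*).
The last vowel of *iso* is /o/, which is a back vowel, so the suffix is -o, giving *isoo*.
*e* — last vowel /e/ (a front vowel) → -ib → *eib*.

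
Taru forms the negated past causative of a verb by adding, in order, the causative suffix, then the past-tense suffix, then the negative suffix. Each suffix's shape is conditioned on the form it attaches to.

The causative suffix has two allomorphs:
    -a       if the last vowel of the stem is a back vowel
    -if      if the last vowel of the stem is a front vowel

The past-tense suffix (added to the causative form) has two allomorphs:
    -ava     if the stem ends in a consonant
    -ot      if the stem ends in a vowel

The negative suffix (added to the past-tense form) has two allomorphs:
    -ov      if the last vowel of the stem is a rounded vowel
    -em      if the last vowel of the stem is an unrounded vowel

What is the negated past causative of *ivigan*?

iviganaotov

Since the last vowel of *ivigan* is /a/ (a back vowel), it takes -a, giving *ivigana*.
The final sound of the causative form *ivigana* is /a/, which is a vowel, so the past-tense suffix is -ot, giving *iviganaot*.
Since the last vowel of the past-tense form *iviganaot* is /o/ (a rounded vowel), it takes -ov, giving *iviganaotov*.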